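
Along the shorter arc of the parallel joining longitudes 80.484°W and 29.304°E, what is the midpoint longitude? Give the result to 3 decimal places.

25.590°W

Signed shortest Δλ from -80.484° to +29.304° is +109.788°.
Midpoint longitude = -80.484° + (+109.788°)/2 = -80.484° + 54.894° = -25.590°.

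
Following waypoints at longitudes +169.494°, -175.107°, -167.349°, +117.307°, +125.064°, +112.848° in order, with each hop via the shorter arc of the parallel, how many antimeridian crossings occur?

Leg 1: +169.494° → -175.107°, shortest Δλ = 15.399° (east) — crosses 180°.
Leg 2: -175.107° → -167.349°, shortest Δλ = 7.758° (east) — does not cross 180°.
Leg 3: -167.349° → +117.307°, shortest Δλ = -75.344° (west) — crosses 180°.
Leg 4: +117.307° → +125.064°, shortest Δλ = 7.757° (east) — does not cross 180°.
Leg 5: +125.064° → +112.848°, shortest Δλ = -12.216° (west) — does not cross 180°.
Total crossings: 2.

2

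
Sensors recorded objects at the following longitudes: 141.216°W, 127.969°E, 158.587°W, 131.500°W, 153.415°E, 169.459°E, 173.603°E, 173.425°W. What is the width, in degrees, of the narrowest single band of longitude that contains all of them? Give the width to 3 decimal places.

Sort the longitudes: -173.425°, -158.587°, -141.216°, -131.500°, +127.969°, +153.415°, +169.459°, +173.603°.
Eastward gaps between consecutive values (wrapping around): 14.838°, 17.371°, 9.716°, 259.469°, 25.446°, 16.044°, 4.144°, 12.972°.
Largest gap = 259.469° ⇒ minimal covering band is its complement: 360° − 259.469° = 100.531°.
Band runs from +127.969° eastward to -131.500°, crossing the antimeridian.

100.531°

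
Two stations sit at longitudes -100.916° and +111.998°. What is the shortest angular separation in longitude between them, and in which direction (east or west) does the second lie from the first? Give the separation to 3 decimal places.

147.086° west

Raw difference: 111.998 − -100.916 = 212.914°.
Normalise into (−180°, 180°]: 212.914° − 360° = -147.086°.
Negative ⇒ the second point lies to the west; separation 147.086°.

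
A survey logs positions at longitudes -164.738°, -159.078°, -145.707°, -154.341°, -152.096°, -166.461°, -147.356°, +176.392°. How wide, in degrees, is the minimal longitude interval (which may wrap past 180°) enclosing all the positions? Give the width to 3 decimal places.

37.901°

Sort the longitudes: -166.461°, -164.738°, -159.078°, -154.341°, -152.096°, -147.356°, -145.707°, +176.392°.
Eastward gaps between consecutive values (wrapping around): 1.723°, 5.660°, 4.737°, 2.245°, 4.740°, 1.649°, 322.099°, 17.147°.
Largest gap = 322.099° ⇒ minimal covering band is its complement: 360° − 322.099° = 37.901°.
Band runs from +176.392° eastward to -145.707°, crossing the antimeridian.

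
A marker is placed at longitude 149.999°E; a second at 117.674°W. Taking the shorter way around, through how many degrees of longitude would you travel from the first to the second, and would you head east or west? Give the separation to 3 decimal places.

92.327° east

Raw difference: -117.674 − 149.999 = -267.673°.
Normalise into (−180°, 180°]: -267.673° + 360° = 92.327°.
Positive ⇒ the second point lies to the east; separation 92.327°.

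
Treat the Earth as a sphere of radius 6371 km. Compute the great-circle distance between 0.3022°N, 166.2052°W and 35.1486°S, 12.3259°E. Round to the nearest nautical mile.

Δλ = 12.3259 − -166.2052 = 178.5311°.
Δφ = -35.1486 − 0.3022 = -35.4508°.
a = sin²(Δφ/2) + cos φ₁ · cos φ₂ · sin²(Δλ/2) = 0.910209.
c = 2·atan2(√a, √(1−a)) = 2.53294 rad → d = 6371·c ≈ 16137.35 km ≈ 8713.47 nmi.

8713 nmi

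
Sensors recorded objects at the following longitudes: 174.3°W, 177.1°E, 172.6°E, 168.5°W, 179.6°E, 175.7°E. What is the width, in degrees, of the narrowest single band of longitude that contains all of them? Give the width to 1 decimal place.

18.9°

Sort the longitudes: -174.3°, -168.5°, +172.6°, +175.7°, +177.1°, +179.6°.
Eastward gaps between consecutive values (wrapping around): 5.8°, 341.1°, 3.1°, 1.4°, 2.5°, 6.1°.
Largest gap = 341.1° ⇒ minimal covering band is its complement: 360° − 341.1° = 18.9°.
Band runs from +172.6° eastward to -168.5°, crossing the antimeridian.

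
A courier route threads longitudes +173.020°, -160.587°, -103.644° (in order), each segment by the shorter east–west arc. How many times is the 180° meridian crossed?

Leg 1: +173.020° → -160.587°, shortest Δλ = 26.393° (east) — crosses 180°.
Leg 2: -160.587° → -103.644°, shortest Δλ = 56.943° (east) — does not cross 180°.
Total crossings: 1.

1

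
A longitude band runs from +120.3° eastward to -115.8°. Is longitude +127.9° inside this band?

Band width going east from +120.3° to -115.8°: ((-115.8 − 120.3) mod 360) = 123.9°.
Offset of +127.9° east of the west edge: ((127.9 − 120.3) mod 360) = 7.6°.
7.6° ≤ 123.9° ⇒ inside.

Yes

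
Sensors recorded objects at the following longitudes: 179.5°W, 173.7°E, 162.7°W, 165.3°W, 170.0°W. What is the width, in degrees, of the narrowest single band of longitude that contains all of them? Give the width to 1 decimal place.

Sort the longitudes: -179.5°, -170.0°, -165.3°, -162.7°, +173.7°.
Eastward gaps between consecutive values (wrapping around): 9.5°, 4.7°, 2.6°, 336.4°, 6.8°.
Largest gap = 336.4° ⇒ minimal covering band is its complement: 360° − 336.4° = 23.6°.
Band runs from +173.7° eastward to -162.7°, crossing the antimeridian.

23.6°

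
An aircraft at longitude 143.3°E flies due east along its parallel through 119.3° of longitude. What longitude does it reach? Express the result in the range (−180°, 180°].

97.4°W

Start at +143.3°; shift +119.3° → +262.6°.
+262.6° lies outside (−180°, 180°]; subtract 360° → -97.4°.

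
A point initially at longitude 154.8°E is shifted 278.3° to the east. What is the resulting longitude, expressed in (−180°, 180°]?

Start at +154.8°; shift +278.3° → +433.1°.
+433.1° lies outside (−180°, 180°]; subtract 360° → +73.1°.

73.1°E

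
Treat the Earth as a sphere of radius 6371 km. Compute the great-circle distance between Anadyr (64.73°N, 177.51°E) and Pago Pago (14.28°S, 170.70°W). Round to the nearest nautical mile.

Δλ = -170.70 − 177.51 = -348.21°; wrapped into (−180°, 180°]: 11.79°.
Δφ = -14.28 − 64.73 = -79.01°.
a = sin²(Δφ/2) + cos φ₁ · cos φ₂ · sin²(Δλ/2) = 0.409045.
c = 2·atan2(√a, √(1−a)) = 1.38787 rad → d = 6371·c ≈ 8842.11 km ≈ 4774.36 nmi.

4774 nmi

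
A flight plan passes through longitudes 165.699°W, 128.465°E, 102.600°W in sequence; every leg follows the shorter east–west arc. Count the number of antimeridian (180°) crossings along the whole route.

Leg 1: -165.699° → +128.465°, shortest Δλ = -65.836° (west) — crosses 180°.
Leg 2: +128.465° → -102.600°, shortest Δλ = 128.935° (east) — crosses 180°.
Total crossings: 2.

2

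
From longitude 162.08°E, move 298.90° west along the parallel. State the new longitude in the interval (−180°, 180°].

Start at +162.08°; shift −298.90° → -136.82°.
-136.82° already lies in (−180°, 180°].

136.82°W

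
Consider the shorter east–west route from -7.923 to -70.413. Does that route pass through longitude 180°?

No

Signed shortest Δλ = ((-70.413 − -7.923 + 180) mod 360) − 180 = -62.49°.
Going west by 62.49° from -7.923° reaches -70.413° without touching 180°.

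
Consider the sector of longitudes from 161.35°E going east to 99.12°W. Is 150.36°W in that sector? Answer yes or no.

Yes

Band width going east from +161.35° to -99.12°: ((-99.12 − 161.35) mod 360) = 99.53°.
Offset of -150.36° east of the west edge: ((-150.36 − 161.35) mod 360) = 48.29°.
48.29° ≤ 99.53° ⇒ inside.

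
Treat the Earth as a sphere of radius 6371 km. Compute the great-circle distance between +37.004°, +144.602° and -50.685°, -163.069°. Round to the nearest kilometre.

11008 km

Δλ = -163.069 − 144.602 = -307.671°; wrapped into (−180°, 180°]: 52.329°.
Δφ = -50.685 − 37.004 = -87.689°.
a = sin²(Δφ/2) + cos φ₁ · cos φ₂ · sin²(Δλ/2) = 0.578218.
c = 2·atan2(√a, √(1−a)) = 1.72788 rad → d = 6371·c ≈ 11008.31 km.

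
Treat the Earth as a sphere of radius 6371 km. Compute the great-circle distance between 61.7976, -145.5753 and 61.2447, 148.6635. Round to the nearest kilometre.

3337 km

Δλ = 148.6635 − -145.5753 = 294.2388°; wrapped into (−180°, 180°]: -65.7612°.
Δφ = 61.2447 − 61.7976 = -0.5529°.
a = sin²(Δφ/2) + cos φ₁ · cos φ₂ · sin²(Δλ/2) = 0.067029.
c = 2·atan2(√a, √(1−a)) = 0.52377 rad → d = 6371·c ≈ 3336.92 km.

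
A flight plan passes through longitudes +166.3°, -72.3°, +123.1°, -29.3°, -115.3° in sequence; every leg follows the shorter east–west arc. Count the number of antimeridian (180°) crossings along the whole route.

2

Leg 1: +166.3° → -72.3°, shortest Δλ = 121.4° (east) — crosses 180°.
Leg 2: -72.3° → +123.1°, shortest Δλ = -164.6° (west) — crosses 180°.
Leg 3: +123.1° → -29.3°, shortest Δλ = -152.4° (west) — does not cross 180°.
Leg 4: -29.3° → -115.3°, shortest Δλ = -86.0° (west) — does not cross 180°.
Total crossings: 2.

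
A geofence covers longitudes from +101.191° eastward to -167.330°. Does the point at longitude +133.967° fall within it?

Band width going east from +101.191° to -167.330°: ((-167.330 − 101.191) mod 360) = 91.479°.
Offset of +133.967° east of the west edge: ((133.967 − 101.191) mod 360) = 32.776°.
32.776° ≤ 91.479° ⇒ inside.

Yes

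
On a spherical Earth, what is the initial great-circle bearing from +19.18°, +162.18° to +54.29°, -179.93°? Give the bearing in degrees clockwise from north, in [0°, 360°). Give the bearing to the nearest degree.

Δλ = -179.93 − 162.18 = -342.11°; wrapped into (−180°, 180°]: 17.89°.
θ = atan2( sin Δλ · cos φ₂ , cos φ₁ · sin φ₂ − sin φ₁ · cos φ₂ · cos Δλ )
  = atan2(0.17930, 0.58442) = 17.056° → normalised to [0°, 360°): 17.056°.

17°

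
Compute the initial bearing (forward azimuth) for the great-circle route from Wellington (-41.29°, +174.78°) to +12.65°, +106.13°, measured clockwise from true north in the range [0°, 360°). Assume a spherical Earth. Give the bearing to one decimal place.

293.7°

Δλ = 106.13 − 174.78 = -68.65°.
θ = atan2( sin Δλ · cos φ₂ , cos φ₁ · sin φ₂ − sin φ₁ · cos φ₂ · cos Δλ )
  = atan2(-0.90877, 0.39895) = -66.298° → normalised to [0°, 360°): 293.702°.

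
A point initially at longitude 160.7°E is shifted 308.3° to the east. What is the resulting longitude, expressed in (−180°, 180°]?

109.0°E

Start at +160.7°; shift +308.3° → +469.0°.
+469.0° lies outside (−180°, 180°]; subtract 360° → +109.0°.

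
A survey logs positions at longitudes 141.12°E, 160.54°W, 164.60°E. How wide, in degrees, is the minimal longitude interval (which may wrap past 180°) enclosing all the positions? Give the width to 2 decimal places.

58.34°

Sort the longitudes: -160.54°, +141.12°, +164.60°.
Eastward gaps between consecutive values (wrapping around): 301.66°, 23.48°, 34.86°.
Largest gap = 301.66° ⇒ minimal covering band is its complement: 360° − 301.66° = 58.34°.
Band runs from +141.12° eastward to -160.54°, crossing the antimeridian.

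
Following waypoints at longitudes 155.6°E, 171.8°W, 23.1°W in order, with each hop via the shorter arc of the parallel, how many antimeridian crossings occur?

1

Leg 1: +155.6° → -171.8°, shortest Δλ = 32.6° (east) — crosses 180°.
Leg 2: -171.8° → -23.1°, shortest Δλ = 148.7° (east) — does not cross 180°.
Total crossings: 1.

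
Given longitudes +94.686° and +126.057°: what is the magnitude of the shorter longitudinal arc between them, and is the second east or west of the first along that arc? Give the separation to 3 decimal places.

Raw difference: 126.057 − 94.686 = 31.371°.
Normalise into (−180°, 180°]: 31.371° stays 31.371°.
Positive ⇒ the second point lies to the east; separation 31.371°.

31.371° east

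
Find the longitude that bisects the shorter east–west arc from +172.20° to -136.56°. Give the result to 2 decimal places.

Signed shortest Δλ from +172.20° to -136.56° is +51.24°.
Midpoint longitude = +172.20° + (+51.24°)/2 = +172.20° + 25.62° = +197.82°.
Normalise into (−180°, 180°]: -162.18°.
(The naïve average (+172.20 + -136.56)/2 = 17.82° is on the wrong side of the globe.)

-162.18°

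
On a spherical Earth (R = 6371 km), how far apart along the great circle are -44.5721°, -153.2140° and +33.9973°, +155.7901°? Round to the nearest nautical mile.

5475 nmi

Δλ = 155.7901 − -153.2140 = 309.0041°; wrapped into (−180°, 180°]: -50.9959°.
Δφ = 33.9973 − -44.5721 = 78.5694°.
a = sin²(Δφ/2) + cos φ₁ · cos φ₂ · sin²(Δλ/2) = 0.510355.
c = 2·atan2(√a, √(1−a)) = 1.59151 rad → d = 6371·c ≈ 10139.49 km ≈ 5474.89 nmi.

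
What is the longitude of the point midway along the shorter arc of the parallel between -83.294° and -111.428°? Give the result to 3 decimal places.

-97.361°

Signed shortest Δλ from -83.294° to -111.428° is -28.134°.
Midpoint longitude = -83.294° + (-28.134°)/2 = -83.294° − 14.067° = -97.361°.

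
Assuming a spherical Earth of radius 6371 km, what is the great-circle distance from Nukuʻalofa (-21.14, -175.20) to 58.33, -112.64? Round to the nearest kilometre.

10526 km

Δλ = -112.64 − -175.20 = 62.56°.
Δφ = 58.33 − -21.14 = 79.47°.
a = sin²(Δφ/2) + cos φ₁ · cos φ₂ · sin²(Δλ/2) = 0.540641.
c = 2·atan2(√a, √(1−a)) = 1.65217 rad → d = 6371·c ≈ 10525.97 km.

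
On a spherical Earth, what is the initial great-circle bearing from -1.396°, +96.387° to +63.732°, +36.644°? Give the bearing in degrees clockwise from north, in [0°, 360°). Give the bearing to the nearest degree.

337°

Δλ = 36.644 − 96.387 = -59.743°.
θ = atan2( sin Δλ · cos φ₂ , cos φ₁ · sin φ₂ − sin φ₁ · cos φ₂ · cos Δλ )
  = atan2(-0.38228, 0.90190) = -22.970° → normalised to [0°, 360°): 337.030°.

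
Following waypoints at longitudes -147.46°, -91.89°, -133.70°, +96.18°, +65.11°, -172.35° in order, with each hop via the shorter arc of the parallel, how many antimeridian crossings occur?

2

Leg 1: -147.46° → -91.89°, shortest Δλ = 55.57° (east) — does not cross 180°.
Leg 2: -91.89° → -133.70°, shortest Δλ = -41.81° (west) — does not cross 180°.
Leg 3: -133.70° → +96.18°, shortest Δλ = -130.12° (west) — crosses 180°.
Leg 4: +96.18° → +65.11°, shortest Δλ = -31.07° (west) — does not cross 180°.
Leg 5: +65.11° → -172.35°, shortest Δλ = 122.54° (east) — crosses 180°.
Total crossings: 2.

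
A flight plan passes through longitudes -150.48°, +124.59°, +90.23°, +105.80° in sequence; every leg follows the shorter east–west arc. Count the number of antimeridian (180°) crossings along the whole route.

1

Leg 1: -150.48° → +124.59°, shortest Δλ = -84.93° (west) — crosses 180°.
Leg 2: +124.59° → +90.23°, shortest Δλ = -34.36° (west) — does not cross 180°.
Leg 3: +90.23° → +105.80°, shortest Δλ = 15.57° (east) — does not cross 180°.
Total crossings: 1.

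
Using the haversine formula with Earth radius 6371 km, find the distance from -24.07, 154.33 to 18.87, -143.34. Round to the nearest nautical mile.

Δλ = -143.34 − 154.33 = -297.67°; wrapped into (−180°, 180°]: 62.33°.
Δφ = 18.87 − -24.07 = 42.94°.
a = sin²(Δφ/2) + cos φ₁ · cos φ₂ · sin²(Δλ/2) = 0.365348.
c = 2·atan2(√a, √(1−a)) = 1.29813 rad → d = 6371·c ≈ 8270.37 km ≈ 4465.64 nmi.

4466 nmi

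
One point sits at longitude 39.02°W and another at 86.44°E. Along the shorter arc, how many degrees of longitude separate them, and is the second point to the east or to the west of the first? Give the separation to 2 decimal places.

Raw difference: 86.44 − -39.02 = 125.46°.
Normalise into (−180°, 180°]: 125.46° stays 125.46°.
Positive ⇒ the second point lies to the east; separation 125.46°.

125.46° east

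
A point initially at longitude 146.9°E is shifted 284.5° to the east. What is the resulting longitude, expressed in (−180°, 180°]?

71.4°E

Start at +146.9°; shift +284.5° → +431.4°.
+431.4° lies outside (−180°, 180°]; subtract 360° → +71.4°.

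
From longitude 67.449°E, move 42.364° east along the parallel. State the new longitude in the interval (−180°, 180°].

109.813°E

Start at +67.449°; shift +42.364° → +109.813°.
+109.813° already lies in (−180°, 180°].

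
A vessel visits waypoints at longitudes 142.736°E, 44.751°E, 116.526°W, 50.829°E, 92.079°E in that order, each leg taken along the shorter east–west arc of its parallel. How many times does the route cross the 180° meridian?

0

Leg 1: +142.736° → +44.751°, shortest Δλ = -97.985° (west) — does not cross 180°.
Leg 2: +44.751° → -116.526°, shortest Δλ = -161.277° (west) — does not cross 180°.
Leg 3: -116.526° → +50.829°, shortest Δλ = 167.355° (east) — does not cross 180°.
Leg 4: +50.829° → +92.079°, shortest Δλ = 41.25° (east) — does not cross 180°.
Total crossings: 0.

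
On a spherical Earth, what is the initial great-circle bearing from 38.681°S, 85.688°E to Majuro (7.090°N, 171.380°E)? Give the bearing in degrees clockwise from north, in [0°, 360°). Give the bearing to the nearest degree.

Δλ = 171.380 − 85.688 = 85.692°.
θ = atan2( sin Δλ · cos φ₂ , cos φ₁ · sin φ₂ − sin φ₁ · cos φ₂ · cos Δλ )
  = atan2(0.98955, 0.14294) = 81.780° → normalised to [0°, 360°): 81.780°.

82°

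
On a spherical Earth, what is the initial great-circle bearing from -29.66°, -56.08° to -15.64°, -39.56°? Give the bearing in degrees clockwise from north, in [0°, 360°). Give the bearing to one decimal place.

50.9°

Δλ = -39.56 − -56.08 = 16.52°.
θ = atan2( sin Δλ · cos φ₂ , cos φ₁ · sin φ₂ − sin φ₁ · cos φ₂ · cos Δλ )
  = atan2(0.27382, 0.22259) = 50.892° → normalised to [0°, 360°): 50.892°.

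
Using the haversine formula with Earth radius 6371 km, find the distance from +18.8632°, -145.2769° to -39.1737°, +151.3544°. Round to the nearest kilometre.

Δλ = 151.3544 − -145.2769 = 296.6313°; wrapped into (−180°, 180°]: -63.3687°.
Δφ = -39.1737 − 18.8632 = -58.0369°.
a = sin²(Δφ/2) + cos φ₁ · cos φ₂ · sin²(Δλ/2) = 0.437696.
c = 2·atan2(√a, √(1−a)) = 1.44586 rad → d = 6371·c ≈ 9211.60 km.

9212 km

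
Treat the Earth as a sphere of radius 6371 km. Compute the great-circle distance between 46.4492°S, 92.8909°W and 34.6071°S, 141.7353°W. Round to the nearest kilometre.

4258 km

Δλ = -141.7353 − -92.8909 = -48.8444°.
Δφ = -34.6071 − -46.4492 = 11.8421°.
a = sin²(Δφ/2) + cos φ₁ · cos φ₂ · sin²(Δλ/2) = 0.107584.
c = 2·atan2(√a, √(1−a)) = 0.66837 rad → d = 6371·c ≈ 4258.19 km.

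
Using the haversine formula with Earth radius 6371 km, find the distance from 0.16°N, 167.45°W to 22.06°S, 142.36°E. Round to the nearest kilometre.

5969 km

Δλ = 142.36 − -167.45 = 309.81°; wrapped into (−180°, 180°]: -50.19°.
Δφ = -22.06 − 0.16 = -22.22°.
a = sin²(Δφ/2) + cos φ₁ · cos φ₂ · sin²(Δλ/2) = 0.203839.
c = 2·atan2(√a, √(1−a)) = 0.93686 rad → d = 6371·c ≈ 5968.73 km.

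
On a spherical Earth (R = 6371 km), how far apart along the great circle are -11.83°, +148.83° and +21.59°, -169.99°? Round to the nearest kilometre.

5831 km

Δλ = -169.99 − 148.83 = -318.82°; wrapped into (−180°, 180°]: 41.18°.
Δφ = 21.59 − -11.83 = 33.42°.
a = sin²(Δφ/2) + cos φ₁ · cos φ₂ · sin²(Δλ/2) = 0.195230.
c = 2·atan2(√a, √(1−a)) = 0.91532 rad → d = 6371·c ≈ 5831.48 km.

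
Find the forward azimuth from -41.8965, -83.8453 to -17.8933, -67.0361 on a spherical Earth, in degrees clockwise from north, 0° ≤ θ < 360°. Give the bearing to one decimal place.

35.9°

Δλ = -67.0361 − -83.8453 = 16.8092°.
θ = atan2( sin Δλ · cos φ₂ , cos φ₁ · sin φ₂ − sin φ₁ · cos φ₂ · cos Δλ )
  = atan2(0.27520, 0.37964) = 35.938° → normalised to [0°, 360°): 35.938°.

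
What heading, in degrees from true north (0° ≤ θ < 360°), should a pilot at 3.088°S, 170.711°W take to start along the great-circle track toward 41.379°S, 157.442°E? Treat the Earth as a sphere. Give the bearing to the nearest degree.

Δλ = 157.442 − -170.711 = 328.153°; wrapped into (−180°, 180°]: -31.847°.
θ = atan2( sin Δλ · cos φ₂ , cos φ₁ · sin φ₂ − sin φ₁ · cos φ₂ · cos Δλ )
  = atan2(-0.39593, -0.62574) = -147.677° → normalised to [0°, 360°): 212.323°.

212°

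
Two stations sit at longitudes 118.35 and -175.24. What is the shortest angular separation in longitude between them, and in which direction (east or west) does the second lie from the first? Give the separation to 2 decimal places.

Raw difference: -175.24 − 118.35 = -293.59°.
Normalise into (−180°, 180°]: -293.59° + 360° = 66.41°.
Positive ⇒ the second point lies to the east; separation 66.41°.

66.41° east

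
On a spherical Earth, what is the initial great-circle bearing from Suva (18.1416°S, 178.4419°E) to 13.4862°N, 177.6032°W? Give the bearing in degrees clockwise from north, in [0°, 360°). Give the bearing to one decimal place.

Δλ = -177.6032 − 178.4419 = -356.0451°; wrapped into (−180°, 180°]: 3.9549°.
θ = atan2( sin Δλ · cos φ₂ , cos φ₁ · sin φ₂ − sin φ₁ · cos φ₂ · cos Δλ )
  = atan2(0.06707, 0.52368) = 7.298° → normalised to [0°, 360°): 7.298°.

7.3°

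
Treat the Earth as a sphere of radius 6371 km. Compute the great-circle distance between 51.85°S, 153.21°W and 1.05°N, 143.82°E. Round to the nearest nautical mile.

Δλ = 143.82 − -153.21 = 297.03°; wrapped into (−180°, 180°]: -62.97°.
Δφ = 1.05 − -51.85 = 52.90°.
a = sin²(Δφ/2) + cos φ₁ · cos φ₂ · sin²(Δλ/2) = 0.366865.
c = 2·atan2(√a, √(1−a)) = 1.30127 rad → d = 6371·c ≈ 8290.42 km ≈ 4476.47 nmi.

4476 nmi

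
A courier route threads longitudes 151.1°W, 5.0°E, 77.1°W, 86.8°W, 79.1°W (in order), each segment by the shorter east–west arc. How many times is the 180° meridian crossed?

0

Leg 1: -151.1° → +5.0°, shortest Δλ = 156.1° (east) — does not cross 180°.
Leg 2: +5.0° → -77.1°, shortest Δλ = -82.1° (west) — does not cross 180°.
Leg 3: -77.1° → -86.8°, shortest Δλ = -9.7° (west) — does not cross 180°.
Leg 4: -86.8° → -79.1°, shortest Δλ = 7.7° (east) — does not cross 180°.
Total crossings: 0.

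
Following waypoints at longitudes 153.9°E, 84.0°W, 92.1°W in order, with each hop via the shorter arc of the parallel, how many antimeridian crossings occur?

Leg 1: +153.9° → -84.0°, shortest Δλ = 122.1° (east) — crosses 180°.
Leg 2: -84.0° → -92.1°, shortest Δλ = -8.1° (west) — does not cross 180°.
Total crossings: 1.

1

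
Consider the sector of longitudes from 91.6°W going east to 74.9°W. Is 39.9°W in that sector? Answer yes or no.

No

Band width going east from -91.6° to -74.9°: ((-74.9 − -91.6) mod 360) = 16.7°.
Offset of -39.9° east of the west edge: ((-39.9 − -91.6) mod 360) = 51.7°.
51.7° > 16.7° ⇒ outside.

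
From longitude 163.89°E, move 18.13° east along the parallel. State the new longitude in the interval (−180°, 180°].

177.98°W

Start at +163.89°; shift +18.13° → +182.02°.
+182.02° lies outside (−180°, 180°]; subtract 360° → -177.98°.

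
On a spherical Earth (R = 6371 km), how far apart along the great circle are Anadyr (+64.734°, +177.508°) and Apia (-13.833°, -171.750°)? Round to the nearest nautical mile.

Δλ = -171.750 − 177.508 = -349.258°; wrapped into (−180°, 180°]: 10.742°.
Δφ = -13.833 − 64.734 = -78.567°.
a = sin²(Δφ/2) + cos φ₁ · cos φ₂ · sin²(Δλ/2) = 0.404520.
c = 2·atan2(√a, √(1−a)) = 1.37866 rad → d = 6371·c ≈ 8783.42 km ≈ 4742.67 nmi.

4743 nmi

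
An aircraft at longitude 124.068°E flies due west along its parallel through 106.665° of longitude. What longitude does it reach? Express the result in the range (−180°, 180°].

Start at +124.068°; shift −106.665° → +17.403°.
+17.403° already lies in (−180°, 180°].

17.403°E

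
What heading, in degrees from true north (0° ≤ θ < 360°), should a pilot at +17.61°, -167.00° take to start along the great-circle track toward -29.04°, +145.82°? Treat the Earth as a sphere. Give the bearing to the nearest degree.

Δλ = 145.82 − -167.00 = 312.82°; wrapped into (−180°, 180°]: -47.18°.
θ = atan2( sin Δλ · cos φ₂ , cos φ₁ · sin φ₂ − sin φ₁ · cos φ₂ · cos Δλ )
  = atan2(-0.64128, -0.64245) = -135.052° → normalised to [0°, 360°): 224.948°.

225°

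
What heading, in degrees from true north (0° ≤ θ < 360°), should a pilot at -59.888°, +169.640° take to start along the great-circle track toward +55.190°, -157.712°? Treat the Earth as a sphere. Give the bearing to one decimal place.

Δλ = -157.712 − 169.640 = -327.352°; wrapped into (−180°, 180°]: 32.648°.
θ = atan2( sin Δλ · cos φ₂ , cos φ₁ · sin φ₂ − sin φ₁ · cos φ₂ · cos Δλ )
  = atan2(0.30796, 0.82771) = 20.409° → normalised to [0°, 360°): 20.409°.

20.4°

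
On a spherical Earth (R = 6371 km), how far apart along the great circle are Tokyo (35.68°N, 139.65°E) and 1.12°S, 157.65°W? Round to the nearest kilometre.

7654 km

Δλ = -157.65 − 139.65 = -297.30°; wrapped into (−180°, 180°]: 62.70°.
Δφ = -1.12 − 35.68 = -36.80°.
a = sin²(Δφ/2) + cos φ₁ · cos φ₂ · sin²(Δλ/2) = 0.319458.
c = 2·atan2(√a, √(1−a)) = 1.20137 rad → d = 6371·c ≈ 7653.91 km.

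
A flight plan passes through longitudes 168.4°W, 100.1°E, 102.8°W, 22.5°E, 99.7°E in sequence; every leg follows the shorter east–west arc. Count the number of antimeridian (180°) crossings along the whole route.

Leg 1: -168.4° → +100.1°, shortest Δλ = -91.5° (west) — crosses 180°.
Leg 2: +100.1° → -102.8°, shortest Δλ = 157.1° (east) — crosses 180°.
Leg 3: -102.8° → +22.5°, shortest Δλ = 125.3° (east) — does not cross 180°.
Leg 4: +22.5° → +99.7°, shortest Δλ = 77.2° (east) — does not cross 180°.
Total crossings: 2.

2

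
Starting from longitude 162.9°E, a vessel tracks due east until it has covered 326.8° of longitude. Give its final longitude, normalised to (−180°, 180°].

129.7°E

Start at +162.9°; shift +326.8° → +489.7°.
+489.7° lies outside (−180°, 180°]; subtract 360° → +129.7°.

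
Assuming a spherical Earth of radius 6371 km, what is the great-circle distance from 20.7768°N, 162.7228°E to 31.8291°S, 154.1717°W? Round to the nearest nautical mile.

4015 nmi

Δλ = -154.1717 − 162.7228 = -316.8945°; wrapped into (−180°, 180°]: 43.1055°.
Δφ = -31.8291 − 20.7768 = -52.6059°.
a = sin²(Δφ/2) + cos φ₁ · cos φ₂ · sin²(Δλ/2) = 0.303555.
c = 2·atan2(√a, √(1−a)) = 1.16702 rad → d = 6371·c ≈ 7435.11 km ≈ 4014.64 nmi.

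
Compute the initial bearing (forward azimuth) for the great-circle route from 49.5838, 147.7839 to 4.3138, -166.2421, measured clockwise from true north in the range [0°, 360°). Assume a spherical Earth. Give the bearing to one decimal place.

123.7°

Δλ = -166.2421 − 147.7839 = -314.0260°; wrapped into (−180°, 180°]: 45.9740°.
θ = atan2( sin Δλ · cos φ₂ , cos φ₁ · sin φ₂ − sin φ₁ · cos φ₂ · cos Δλ )
  = atan2(0.71699, -0.47886) = 123.738° → normalised to [0°, 360°): 123.738°.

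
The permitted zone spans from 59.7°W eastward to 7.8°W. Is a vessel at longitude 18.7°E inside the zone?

No

Band width going east from -59.7° to -7.8°: ((-7.8 − -59.7) mod 360) = 51.9°.
Offset of +18.7° east of the west edge: ((18.7 − -59.7) mod 360) = 78.4°.
78.4° > 51.9° ⇒ outside.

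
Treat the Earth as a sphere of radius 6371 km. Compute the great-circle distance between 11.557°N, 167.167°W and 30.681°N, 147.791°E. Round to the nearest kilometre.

5089 km

Δλ = 147.791 − -167.167 = 314.958°; wrapped into (−180°, 180°]: -45.042°.
Δφ = 30.681 − 11.557 = 19.124°.
a = sin²(Δφ/2) + cos φ₁ · cos φ₂ · sin²(Δλ/2) = 0.151206.
c = 2·atan2(√a, √(1−a)) = 0.79877 rad → d = 6371·c ≈ 5088.97 km.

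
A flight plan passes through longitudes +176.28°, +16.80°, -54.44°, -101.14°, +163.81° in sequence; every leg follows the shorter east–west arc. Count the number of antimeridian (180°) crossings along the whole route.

Leg 1: +176.28° → +16.80°, shortest Δλ = -159.48° (west) — does not cross 180°.
Leg 2: +16.80° → -54.44°, shortest Δλ = -71.24° (west) — does not cross 180°.
Leg 3: -54.44° → -101.14°, shortest Δλ = -46.7° (west) — does not cross 180°.
Leg 4: -101.14° → +163.81°, shortest Δλ = -95.05° (west) — crosses 180°.
Total crossings: 1.

1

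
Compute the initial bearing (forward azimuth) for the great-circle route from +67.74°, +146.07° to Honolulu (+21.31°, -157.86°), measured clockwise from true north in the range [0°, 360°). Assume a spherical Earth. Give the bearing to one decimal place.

Δλ = -157.86 − 146.07 = -303.93°; wrapped into (−180°, 180°]: 56.07°.
θ = atan2( sin Δλ · cos φ₂ , cos φ₁ · sin φ₂ − sin φ₁ · cos φ₂ · cos Δλ )
  = atan2(0.77299, -0.34360) = 113.965° → normalised to [0°, 360°): 113.965°.

114.0°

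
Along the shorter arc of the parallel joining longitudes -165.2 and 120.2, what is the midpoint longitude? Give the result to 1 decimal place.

+157.5°

Signed shortest Δλ from -165.2° to +120.2° is -74.6°.
Midpoint longitude = -165.2° + (-74.6°)/2 = -165.2° − 37.3° = -202.5°.
Normalise into (−180°, 180°]: +157.5°.
(The naïve average (-165.2 + +120.2)/2 = -22.5° is on the wrong side of the globe.)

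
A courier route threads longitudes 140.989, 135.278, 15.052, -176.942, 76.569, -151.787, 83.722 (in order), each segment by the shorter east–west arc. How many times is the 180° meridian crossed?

4

Leg 1: +140.989° → +135.278°, shortest Δλ = -5.711° (west) — does not cross 180°.
Leg 2: +135.278° → +15.052°, shortest Δλ = -120.226° (west) — does not cross 180°.
Leg 3: +15.052° → -176.942°, shortest Δλ = 168.006° (east) — crosses 180°.
Leg 4: -176.942° → +76.569°, shortest Δλ = -106.489° (west) — crosses 180°.
Leg 5: +76.569° → -151.787°, shortest Δλ = 131.644° (east) — crosses 180°.
Leg 6: -151.787° → +83.722°, shortest Δλ = -124.491° (west) — crosses 180°.
Total crossings: 4.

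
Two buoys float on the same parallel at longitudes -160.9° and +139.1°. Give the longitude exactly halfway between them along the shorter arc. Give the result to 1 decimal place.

+169.1°

Signed shortest Δλ from -160.9° to +139.1° is -60.0°.
Midpoint longitude = -160.9° + (-60.0°)/2 = -160.9° − 30.0° = -190.9°.
Normalise into (−180°, 180°]: +169.1°.
(The naïve average (-160.9 + +139.1)/2 = -10.9° is on the wrong side of the globe.)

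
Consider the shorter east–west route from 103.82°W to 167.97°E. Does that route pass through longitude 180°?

Naïve |167.97 − -103.82| = 271.79° > 180°, so the shorter arc goes the other way round — across 180°.
Signed shortest Δλ = ((167.97 − -103.82 + 180) mod 360) − 180 = -88.21°.
Going west by 88.21° from -103.82° passes through 180° before reaching +167.97°.

Yes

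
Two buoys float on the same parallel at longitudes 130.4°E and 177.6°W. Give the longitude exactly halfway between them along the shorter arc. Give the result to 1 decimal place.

156.4°E

Signed shortest Δλ from +130.4° to -177.6° is +52.0°.
Midpoint longitude = +130.4° + (+52.0°)/2 = +130.4° + 26.0° = +156.4°.
(The naïve average (+130.4 + -177.6)/2 = -23.6° is on the wrong side of the globe.)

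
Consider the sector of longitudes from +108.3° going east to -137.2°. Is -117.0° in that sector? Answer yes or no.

No

Band width going east from +108.3° to -137.2°: ((-137.2 − 108.3) mod 360) = 114.5°.
Offset of -117.0° east of the west edge: ((-117.0 − 108.3) mod 360) = 134.7°.
134.7° > 114.5° ⇒ outside.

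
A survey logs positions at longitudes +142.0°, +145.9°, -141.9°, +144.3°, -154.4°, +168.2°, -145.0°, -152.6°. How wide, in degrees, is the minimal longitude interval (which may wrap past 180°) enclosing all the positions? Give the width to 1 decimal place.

76.1°

Sort the longitudes: -154.4°, -152.6°, -145.0°, -141.9°, +142.0°, +144.3°, +145.9°, +168.2°.
Eastward gaps between consecutive values (wrapping around): 1.8°, 7.6°, 3.1°, 283.9°, 2.3°, 1.6°, 22.3°, 37.4°.
Largest gap = 283.9° ⇒ minimal covering band is its complement: 360° − 283.9° = 76.1°.
Band runs from +142.0° eastward to -141.9°, crossing the antimeridian.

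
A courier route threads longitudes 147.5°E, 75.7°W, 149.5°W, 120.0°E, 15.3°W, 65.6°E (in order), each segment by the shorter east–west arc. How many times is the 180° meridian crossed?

Leg 1: +147.5° → -75.7°, shortest Δλ = 136.8° (east) — crosses 180°.
Leg 2: -75.7° → -149.5°, shortest Δλ = -73.8° (west) — does not cross 180°.
Leg 3: -149.5° → +120.0°, shortest Δλ = -90.5° (west) — crosses 180°.
Leg 4: +120.0° → -15.3°, shortest Δλ = -135.3° (west) — does not cross 180°.
Leg 5: -15.3° → +65.6°, shortest Δλ = 80.9° (east) — does not cross 180°.
Total crossings: 2.

2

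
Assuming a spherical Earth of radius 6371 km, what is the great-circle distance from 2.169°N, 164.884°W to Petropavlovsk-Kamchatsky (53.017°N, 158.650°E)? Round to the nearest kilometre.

Δλ = 158.650 − -164.884 = 323.534°; wrapped into (−180°, 180°]: -36.466°.
Δφ = 53.017 − 2.169 = 50.848°.
a = sin²(Δφ/2) + cos φ₁ · cos φ₂ · sin²(Δλ/2) = 0.243159.
c = 2·atan2(√a, √(1−a)) = 1.03133 rad → d = 6371·c ≈ 6570.58 km.

6571 km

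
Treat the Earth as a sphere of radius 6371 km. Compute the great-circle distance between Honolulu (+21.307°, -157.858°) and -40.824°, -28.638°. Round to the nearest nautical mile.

Δλ = -28.638 − -157.858 = 129.220°.
Δφ = -40.824 − 21.307 = -62.131°.
a = sin²(Δφ/2) + cos φ₁ · cos φ₂ · sin²(Δλ/2) = 0.841657.
c = 2·atan2(√a, √(1−a)) = 2.32309 rad → d = 6371·c ≈ 14800.40 km ≈ 7991.58 nmi.

7992 nmi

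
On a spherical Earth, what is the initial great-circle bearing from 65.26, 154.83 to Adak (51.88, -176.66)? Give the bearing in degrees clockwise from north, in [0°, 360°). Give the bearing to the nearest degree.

119°

Δλ = -176.66 − 154.83 = -331.49°; wrapped into (−180°, 180°]: 28.51°.
θ = atan2( sin Δλ · cos φ₂ , cos φ₁ · sin φ₂ − sin φ₁ · cos φ₂ · cos Δλ )
  = atan2(0.29465, -0.16342) = 119.014° → normalised to [0°, 360°): 119.014°.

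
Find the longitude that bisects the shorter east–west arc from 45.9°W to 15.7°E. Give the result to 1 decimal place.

Signed shortest Δλ from -45.9° to +15.7° is +61.6°.
Midpoint longitude = -45.9° + (+61.6°)/2 = -45.9° + 30.8° = -15.1°.

15.1°W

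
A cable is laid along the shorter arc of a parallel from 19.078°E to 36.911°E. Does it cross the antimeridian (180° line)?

Signed shortest Δλ = ((36.911 − 19.078 + 180) mod 360) − 180 = 17.833°.
Going east by 17.833° from +19.078° reaches +36.911° without touching 180°.

No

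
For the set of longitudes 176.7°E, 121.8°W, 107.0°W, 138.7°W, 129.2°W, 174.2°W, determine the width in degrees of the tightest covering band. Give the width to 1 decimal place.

Sort the longitudes: -174.2°, -138.7°, -129.2°, -121.8°, -107.0°, +176.7°.
Eastward gaps between consecutive values (wrapping around): 35.5°, 9.5°, 7.4°, 14.8°, 283.7°, 9.1°.
Largest gap = 283.7° ⇒ minimal covering band is its complement: 360° − 283.7° = 76.3°.
Band runs from +176.7° eastward to -107.0°, crossing the antimeridian.

76.3°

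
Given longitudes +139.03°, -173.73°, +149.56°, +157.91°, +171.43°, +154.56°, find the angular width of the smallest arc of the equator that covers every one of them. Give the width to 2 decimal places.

47.24°

Sort the longitudes: -173.73°, +139.03°, +149.56°, +154.56°, +157.91°, +171.43°.
Eastward gaps between consecutive values (wrapping around): 312.76°, 10.53°, 5.00°, 3.35°, 13.52°, 14.84°.
Largest gap = 312.76° ⇒ minimal covering band is its complement: 360° − 312.76° = 47.24°.
Band runs from +139.03° eastward to -173.73°, crossing the antimeridian.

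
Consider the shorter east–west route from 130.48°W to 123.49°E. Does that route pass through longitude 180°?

Yes

Naïve |123.49 − -130.48| = 253.97° > 180°, so the shorter arc goes the other way round — across 180°.
Signed shortest Δλ = ((123.49 − -130.48 + 180) mod 360) − 180 = -106.03°.
Going west by 106.03° from -130.48° passes through 180° before reaching +123.49°.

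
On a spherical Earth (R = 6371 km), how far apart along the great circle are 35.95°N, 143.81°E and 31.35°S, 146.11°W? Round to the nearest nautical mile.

Δλ = -146.11 − 143.81 = -289.92°; wrapped into (−180°, 180°]: 70.08°.
Δφ = -31.35 − 35.95 = -67.30°.
a = sin²(Δφ/2) + cos φ₁ · cos φ₂ · sin²(Δλ/2) = 0.534945.
c = 2·atan2(√a, √(1−a)) = 1.64074 rad → d = 6371·c ≈ 10453.18 km ≈ 5644.27 nmi.

5644 nmi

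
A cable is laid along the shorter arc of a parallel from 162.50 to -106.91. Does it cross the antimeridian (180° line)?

Naïve |-106.91 − 162.50| = 269.41° > 180°, so the shorter arc goes the other way round — across 180°.
Signed shortest Δλ = ((-106.91 − 162.50 + 180) mod 360) − 180 = 90.59°.
Going east by 90.59° from +162.50° passes through 180° before reaching -106.91°.

Yes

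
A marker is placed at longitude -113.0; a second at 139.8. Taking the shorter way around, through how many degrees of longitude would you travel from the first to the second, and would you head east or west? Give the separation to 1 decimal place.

107.2° west

Raw difference: 139.8 − -113.0 = 252.8°.
Normalise into (−180°, 180°]: 252.8° − 360° = -107.2°.
Negative ⇒ the second point lies to the west; separation 107.2°.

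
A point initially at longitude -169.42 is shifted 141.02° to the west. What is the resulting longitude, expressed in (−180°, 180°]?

+49.56°

Start at -169.42°; shift −141.02° → -310.44°.
-310.44° lies outside (−180°, 180°]; add 360° → +49.56°.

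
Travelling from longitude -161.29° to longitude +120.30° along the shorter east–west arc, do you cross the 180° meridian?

Naïve |120.30 − -161.29| = 281.59° > 180°, so the shorter arc goes the other way round — across 180°.
Signed shortest Δλ = ((120.30 − -161.29 + 180) mod 360) − 180 = -78.41°.
Going west by 78.41° from -161.29° passes through 180° before reaching +120.30°.

Yes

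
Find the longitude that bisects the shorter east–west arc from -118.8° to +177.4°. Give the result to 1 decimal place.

-150.7°

Signed shortest Δλ from -118.8° to +177.4° is -63.8°.
Midpoint longitude = -118.8° + (-63.8°)/2 = -118.8° − 31.9° = -150.7°.
(The naïve average (-118.8 + +177.4)/2 = 29.3° is on the wrong side of the globe.)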